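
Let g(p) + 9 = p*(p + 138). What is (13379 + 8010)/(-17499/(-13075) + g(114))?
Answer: 3830975/5144088 ≈ 0.74473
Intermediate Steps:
g(p) = -9 + p*(138 + p) (g(p) = -9 + p*(p + 138) = -9 + p*(138 + p))
(13379 + 8010)/(-17499/(-13075) + g(114)) = (13379 + 8010)/(-17499/(-13075) + (-9 + 114² + 138*114)) = 21389/(-17499*(-1/13075) + (-9 + 12996 + 15732)) = 21389/(17499/13075 + 28719) = 21389/(375518424/13075) = 21389*(13075/375518424) = 3830975/5144088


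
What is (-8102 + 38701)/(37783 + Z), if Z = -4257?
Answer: 30599/33526 ≈ 0.91269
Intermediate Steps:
(-8102 + 38701)/(37783 + Z) = (-8102 + 38701)/(37783 - 4257) = 30599/33526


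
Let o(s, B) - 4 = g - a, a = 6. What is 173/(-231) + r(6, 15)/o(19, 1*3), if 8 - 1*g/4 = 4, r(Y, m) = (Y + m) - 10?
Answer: 17/462 ≈ 0.036797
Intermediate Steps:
r(Y, m) = -10 + Y + m
g = 16 (g = 32 - 4*4 = 32 - 16 = 16)
o(s, B) = 14 (o(s, B) = 4 + (16 - 1*6) = 4 + (16 - 6) = 4 + 10 = 14)
173/(-231) + r(6, 15)/o(19, 1*3) = 173/(-231) + (-10 + 6 + 15)/14 = 173*(-1/231) + 11*(1/14) = -173/231 + 11/14 = 17/462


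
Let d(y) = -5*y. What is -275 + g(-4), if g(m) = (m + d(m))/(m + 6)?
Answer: -267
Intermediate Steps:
g(m) = -4*m/(6 + m) (g(m) = (m - 5*m)/(m + 6) = (-4*m)/(6 + m) = -4*m/(6 + m))
-275 + g(-4) = -275 - 4*(-4)/(6 - 4) = -275 - 4*(-4)/2 = -275 - 4*(-4)*½ = -275 + 8 = -267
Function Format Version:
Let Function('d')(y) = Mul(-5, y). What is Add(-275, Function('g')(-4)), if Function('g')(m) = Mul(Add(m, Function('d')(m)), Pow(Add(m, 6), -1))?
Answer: -267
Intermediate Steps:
Function('g')(m) = Mul(-4, m, Pow(Add(6, m), -1)) (Function('g')(m) = Mul(Add(m, Mul(-5, m)), Pow(Add(m, 6), -1)) = Mul(Mul(-4, m), Pow(Add(6, m), -1)) = Mul(-4, m, Pow(Add(6, m), -1)))
Add(-275, Function('g')(-4)) = Add(-275, Mul(-4, -4, Pow(Add(6, -4), -1))) = Add(-275, Mul(-4, -4, Pow(2, -1))) = Add(-275, Mul(-4, -4, Rational(1, 2))) = Add(-275, 8) = -267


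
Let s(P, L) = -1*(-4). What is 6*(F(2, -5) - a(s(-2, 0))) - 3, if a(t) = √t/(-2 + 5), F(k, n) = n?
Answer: -37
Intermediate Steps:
s(P, L) = 4
a(t) = √t/3
6*(F(2, -5) - a(s(-2, 0))) - 3 = 6*(-5 - √4/3) - 3 = 6*(-5 - 2/3) - 3 = 6*(-5 - 1*⅔) - 3 = 6*(-5 - ⅔) - 3 = 6*(-17/3) - 3 = -34 - 3 = -37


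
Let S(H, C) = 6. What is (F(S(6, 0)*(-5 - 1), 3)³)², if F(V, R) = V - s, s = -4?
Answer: 1073741824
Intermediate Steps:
F(V, R) = 4 + V (F(V, R) = V - 1*(-4) = V + 4 = 4 + V)
(F(S(6, 0)*(-5 - 1), 3)³)² = ((4 + 6*(-5 - 1))³)² = ((4 + 6*(-6))³)² = ((4 - 36)³)² = ((-32)³)² = (-32768)² = 1073741824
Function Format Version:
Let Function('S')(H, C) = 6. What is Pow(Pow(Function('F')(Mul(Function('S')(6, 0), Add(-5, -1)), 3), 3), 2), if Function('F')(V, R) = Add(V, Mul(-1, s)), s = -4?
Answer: 1073741824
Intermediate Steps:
Function('F')(V, R) = Add(4, V) (Function('F')(V, R) = Add(V, Mul(-1, -4)) = Add(V, 4) = Add(4, V))
Pow(Pow(Function('F')(Mul(Function('S')(6, 0), Add(-5, -1)), 3), 3), 2) = Pow(Pow(Add(4, Mul(6, Add(-5, -1))), 3), 2) = Pow(Pow(Add(4, Mul(6, -6)), 3), 2) = Pow(Pow(Add(4, -36), 3), 2) = Pow(Pow(-32, 3), 2) = Pow(-32768, 2) = 1073741824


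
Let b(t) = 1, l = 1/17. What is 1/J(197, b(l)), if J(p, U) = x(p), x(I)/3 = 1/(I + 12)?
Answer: 209/3 ≈ 69.667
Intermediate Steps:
l = 1/17 ≈ 0.058824
x(I) = 3/(12 + I) (x(I) = 3/(I + 12) = 3/(12 + I))
J(p, U) = 3/(12 + p)
1/J(197, b(l)) = 1/(3/(12 + 197)) = 1/(3/209) = 209/3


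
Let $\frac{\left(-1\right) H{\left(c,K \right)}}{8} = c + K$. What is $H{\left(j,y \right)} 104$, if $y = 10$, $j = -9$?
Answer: $-832$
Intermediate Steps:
$H{\left(c,K \right)} = - 8 K - 8 c$ ($H{\left(c,K \right)} = - 8 \left(c + K\right) = - 8 \left(K + c\right) = - 8 K - 8 c$)
$H{\left(j,y \right)} 104 = \left(\left(-8\right) 10 - -72\right) 104 = \left(-80 + 72\right) 104 = \left(-8\right) 104 = -832$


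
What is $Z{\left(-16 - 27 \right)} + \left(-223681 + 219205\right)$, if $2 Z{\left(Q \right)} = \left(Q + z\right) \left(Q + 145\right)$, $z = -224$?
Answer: $-18093$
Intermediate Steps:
$Z{\left(Q \right)} = \frac{\left(-224 + Q\right) \left(145 + Q\right)}{2}$ ($Z{\left(Q \right)} = \frac{\left(Q - 224\right) \left(Q + 145\right)}{2} = \frac{\left(-224 + Q\right) \left(145 + Q\right)}{2}$)
$Z{\left(-16 - 27 \right)} + \left(-223681 + 219205\right) = \left(-16240 + \frac{\left(-16 - 27\right)^{2}}{2} - \frac{79 \left(-16 - 27\right)}{2}\right) + \left(-223681 + 219205\right) = \left(-16240 + \frac{\left(-43\right)^{2}}{2} - - \frac{3397}{2}\right) - 4476 = \left(-16240 + \frac{1}{2} \cdot 1849 + \frac{3397}{2}\right) - 4476 = \left(-16240 + \frac{1849}{2} + \frac{3397}{2}\right) - 4476 = -13617 - 4476 = -18093$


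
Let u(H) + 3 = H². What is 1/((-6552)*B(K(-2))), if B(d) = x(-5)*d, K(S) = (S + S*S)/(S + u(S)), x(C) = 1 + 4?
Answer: 1/65520 ≈ 1.5263e-5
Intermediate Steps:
u(H) = -3 + H²
x(C) = 5
K(S) = (S + S²)/(-3 + S + S²) (K(S) = (S + S*S)/(S + (-3 + S²)) = (S + S²)/(-3 + S + S²))
B(d) = 5*d
1/((-6552)*B(K(-2))) = 1/((-6552)*((5*(-2*(1 - 2)/(-3 - 2 + (-2)²))))) = -1/(6552*(5*(-2*(-1)/(-3 - 2 + 4)))) = -1/(6552*(5*(-2*(-1)/(-1)))) = -1/(6552*(5*(-2*(-1)*(-1)))) = -1/(6552*(5*(-2))) = -1/6552/(-10) = -1/6552*(-⅒) = 1/65520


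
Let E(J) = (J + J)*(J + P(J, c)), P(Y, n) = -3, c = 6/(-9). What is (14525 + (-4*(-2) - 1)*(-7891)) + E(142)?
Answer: -1236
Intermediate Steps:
c = -⅔ (c = 6*(-⅑) = -⅔ ≈ -0.66667)
E(J) = 2*J*(-3 + J) (E(J) = (J + J)*(J - 3) = (2*J)*(-3 + J) = 2*J*(-3 + J))
(14525 + (-4*(-2) - 1)*(-7891)) + E(142) = (14525 + (-4*(-2) - 1)*(-7891)) + 2*142*(-3 + 142) = (14525 + (8 - 1)*(-7891)) + 2*142*139 = (14525 + 7*(-7891)) + 39476 = (14525 - 55237) + 39476 = -40712 + 39476 = -1236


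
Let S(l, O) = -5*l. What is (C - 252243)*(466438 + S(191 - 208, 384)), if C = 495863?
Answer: 113654333260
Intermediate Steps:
(C - 252243)*(466438 + S(191 - 208, 384)) = (495863 - 252243)*(466438 - 5*(191 - 208)) = 243620*(466438 - 5*(-17)) = 243620*(466438 + 85) = 243620*466523 = 113654333260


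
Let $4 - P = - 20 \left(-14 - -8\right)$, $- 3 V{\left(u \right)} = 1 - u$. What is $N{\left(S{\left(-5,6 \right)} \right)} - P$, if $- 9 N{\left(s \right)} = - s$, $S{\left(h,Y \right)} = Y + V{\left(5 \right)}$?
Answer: $\frac{3154}{27} \approx 116.81$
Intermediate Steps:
$V{\left(u \right)} = - \frac{1}{3} + \frac{u}{3}$ ($V{\left(u \right)} = - \frac{1 - u}{3} = - \frac{1}{3} + \frac{u}{3}$)
$S{\left(h,Y \right)} = \frac{4}{3} + Y$ ($S{\left(h,Y \right)} = Y + \left(- \frac{1}{3} + \frac{1}{3} \cdot 5\right) = Y + \left(- \frac{1}{3} + \frac{5}{3}\right) = Y + \frac{4}{3} = \frac{4}{3} + Y$)
$P = -116$ ($P = 4 - - 20 \left(-14 - -8\right) = 4 - - 20 \left(-14 + 8\right) = 4 - \left(-20\right) \left(-6\right) = 4 - 120 = -116$)
$N{\left(s \right)} = \frac{s}{9}$ ($N{\left(s \right)} = - \frac{\left(-1\right) s}{9} = \frac{s}{9}$)
$N{\left(S{\left(-5,6 \right)} \right)} - P = \frac{\frac{4}{3} + 6}{9} - -116 = \frac{1}{9} \cdot \frac{22}{3} + 116 = \frac{22}{27} + 116 = \frac{3154}{27}$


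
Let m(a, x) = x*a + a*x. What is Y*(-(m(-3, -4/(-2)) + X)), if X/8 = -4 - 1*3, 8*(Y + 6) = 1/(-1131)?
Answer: -922913/2262 ≈ -408.01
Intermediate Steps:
Y = -54289/9048 (Y = -6 + (⅛)/(-1131) = -6 + (⅛)*(-1/1131) = -6 - 1/9048 = -54289/9048 ≈ -6.0001)
m(a, x) = 2*a*x (m(a, x) = a*x + a*x = 2*a*x)
X = -56 (X = 8*(-4 - 1*3) = 8*(-4 - 3) = 8*(-7) = -56)
Y*(-(m(-3, -4/(-2)) + X)) = -(-54289)*(2*(-3)*(-4/(-2)) - 56)/9048 = -(-54289)*(2*(-3)*(-4*(-½)) - 56)/9048 = -(-54289)*(2*(-3)*2 - 56)/9048 = -(-54289)*(-12 - 56)/9048 = -(-54289)*(-68)/9048 = -54289/9048*68 = -922913/2262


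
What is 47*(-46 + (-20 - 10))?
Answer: -3572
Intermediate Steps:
47*(-46 + (-20 - 10)) = 47*(-46 - 30) = 47*(-76) = -3572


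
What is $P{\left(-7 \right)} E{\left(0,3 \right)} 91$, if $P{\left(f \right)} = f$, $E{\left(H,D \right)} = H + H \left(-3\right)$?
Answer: $0$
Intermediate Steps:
$E{\left(H,D \right)} = - 2 H$ ($E{\left(H,D \right)} = H - 3 H = - 2 H$)
$P{\left(-7 \right)} E{\left(0,3 \right)} 91 = - 7 \left(\left(-2\right) 0\right) 91 = \left(-7\right) 0 \cdot 91 = 0 \cdot 91 = 0$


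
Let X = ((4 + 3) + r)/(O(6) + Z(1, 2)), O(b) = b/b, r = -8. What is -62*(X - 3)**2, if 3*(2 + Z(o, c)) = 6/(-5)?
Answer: -15872/49 ≈ -323.92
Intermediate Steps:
Z(o, c) = -12/5 (Z(o, c) = -2 + (6/(-5))/3 = -2 + (6*(-1/5))/3 = -2 + (1/3)*(-6/5) = -2 - 2/5 = -12/5)
O(b) = 1
X = 5/7 (X = ((4 + 3) - 8)/(1 - 12/5) = (7 - 8)/(-7/5) = -1*(-5/7) = 5/7 ≈ 0.71429)
-62*(X - 3)**2 = -62*(5/7 - 3)**2 = -62*(-16/7)**2 = -62*256/49 = -15872/49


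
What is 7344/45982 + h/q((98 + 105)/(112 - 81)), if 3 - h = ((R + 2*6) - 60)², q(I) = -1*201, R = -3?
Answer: 20156230/1540397 ≈ 13.085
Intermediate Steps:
q(I) = -201
h = -2598 (h = 3 - ((-3 + 2*6) - 60)² = 3 - ((-3 + 12) - 60)² = 3 - (9 - 60)² = 3 - 1*(-51)² = 3 - 1*2601 = 3 - 2601 = -2598)
7344/45982 + h/q((98 + 105)/(112 - 81)) = 7344/45982 - 2598/(-201) = 7344*(1/45982) - 2598*(-1/201) = 3672/22991 + 866/67 = 20156230/1540397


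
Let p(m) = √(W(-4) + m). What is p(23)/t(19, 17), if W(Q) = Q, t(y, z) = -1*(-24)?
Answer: √19/24 ≈ 0.18162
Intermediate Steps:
t(y, z) = 24
p(m) = √(-4 + m)
p(23)/t(19, 17) = √(-4 + 23)/24 = √19*(1/24) = √19/24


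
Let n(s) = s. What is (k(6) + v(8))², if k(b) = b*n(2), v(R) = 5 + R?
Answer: 625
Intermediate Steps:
k(b) = 2*b (k(b) = b*2 = 2*b)
(k(6) + v(8))² = (2*6 + (5 + 8))² = (12 + 13)² = 25² = 625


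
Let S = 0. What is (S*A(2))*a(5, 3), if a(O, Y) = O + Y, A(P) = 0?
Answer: 0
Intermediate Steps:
(S*A(2))*a(5, 3) = (0*0)*(5 + 3) = 0*8 = 0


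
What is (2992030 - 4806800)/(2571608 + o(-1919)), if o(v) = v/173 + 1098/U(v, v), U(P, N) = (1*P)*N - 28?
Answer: -385383473782310/546102784099733 ≈ -0.70570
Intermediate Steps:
U(P, N) = -28 + N*P (U(P, N) = P*N - 28 = N*P - 28 = -28 + N*P)
o(v) = 1098/(-28 + v²) + v/173 (o(v) = v/173 + 1098/(-28 + v*v) = v*(1/173) + 1098/(-28 + v²) = v/173 + 1098/(-28 + v²) = 1098/(-28 + v²) + v/173)
(2992030 - 4806800)/(2571608 + o(-1919)) = (2992030 - 4806800)/(2571608 + (189954 - 1919*(-28 + (-1919)²))/(173*(-28 + (-1919)²))) = -1814770/(2571608 + (189954 - 1919*(-28 + 3682561))/(173*(-28 + 3682561))) = -1814770/(2571608 + (1/173)*(189954 - 1919*3682533)/3682533) = -1814770/(2571608 + (1/173)*(1/3682533)*(189954 - 7066780827)) = -1814770/(2571608 + (1/173)*(1/3682533)*(-7066590873)) = -1814770/(2571608 - 2355530291/212359403) = -1814770/546102784099733/212359403 = -1814770*212359403/546102784099733 = -385383473782310/546102784099733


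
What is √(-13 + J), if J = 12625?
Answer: 2*√3153 ≈ 112.30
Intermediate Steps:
√(-13 + J) = √(-13 + 12625) = √12612 = 2*√3153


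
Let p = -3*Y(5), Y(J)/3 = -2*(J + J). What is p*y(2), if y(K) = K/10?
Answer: 36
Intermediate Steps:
Y(J) = -12*J (Y(J) = 3*(-2*(J + J)) = 3*(-4*J) = -12*J)
y(K) = K/10 (y(K) = K*(1/10) = K/10)
p = 180 (p = -(-36)*5 = -3*(-60) = 180)
p*y(2) = 180*((1/10)*2) = 180*(1/5) = 36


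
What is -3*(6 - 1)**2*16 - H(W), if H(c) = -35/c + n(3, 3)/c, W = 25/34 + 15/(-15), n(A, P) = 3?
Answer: -11888/9 ≈ -1320.9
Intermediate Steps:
W = -9/34 (W = 25*(1/34) + 15*(-1/15) = 25/34 - 1 = -9/34 ≈ -0.26471)
H(c) = -32/c (H(c) = -35/c + 3/c = -32/c)
-3*(6 - 1)**2*16 - H(W) = -3*(6 - 1)**2*16 - (-32)/(-9/34) = -3*5**2*16 - (-32)*(-34)/9 = -3*25*16 - 1*1088/9 = -75*16 - 1088/9 = -1200 - 1088/9 = -11888/9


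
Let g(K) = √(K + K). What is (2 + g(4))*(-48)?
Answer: -96 - 96*√2 ≈ -231.76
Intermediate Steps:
g(K) = √2*√K (g(K) = √(2*K) = √2*√K)
(2 + g(4))*(-48) = (2 + √2*√4)*(-48) = (2 + √2*2)*(-48) = (2 + 2*√2)*(-48) = -96 - 96*√2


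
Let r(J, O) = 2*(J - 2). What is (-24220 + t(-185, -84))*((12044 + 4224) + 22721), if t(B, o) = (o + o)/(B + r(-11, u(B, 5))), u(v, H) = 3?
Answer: -199243615228/211 ≈ -9.4428e+8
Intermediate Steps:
r(J, O) = -4 + 2*J (r(J, O) = 2*(-2 + J) = -4 + 2*J)
t(B, o) = 2*o/(-26 + B) (t(B, o) = (o + o)/(B + (-4 + 2*(-11))) = (2*o)/(B + (-4 - 22)) = (2*o)/(B - 26) = (2*o)/(-26 + B) = 2*o/(-26 + B))
(-24220 + t(-185, -84))*((12044 + 4224) + 22721) = (-24220 + 2*(-84)/(-26 - 185))*((12044 + 4224) + 22721) = (-24220 + 2*(-84)/(-211))*(16268 + 22721) = (-24220 + 2*(-84)*(-1/211))*38989 = (-24220 + 168/211)*38989 = -5110252/211*38989 = -199243615228/211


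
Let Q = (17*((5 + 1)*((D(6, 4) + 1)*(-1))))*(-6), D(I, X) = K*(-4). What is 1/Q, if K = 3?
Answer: -1/6732 ≈ -0.00014854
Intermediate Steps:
D(I, X) = -12 (D(I, X) = 3*(-4) = -12)
Q = -6732 (Q = (17*((5 + 1)*((-12 + 1)*(-1))))*(-6) = (17*(6*(-11*(-1))))*(-6) = (17*(6*11))*(-6) = (17*66)*(-6) = 1122*(-6) = -6732)
1/Q = 1/(-6732) = -1/6732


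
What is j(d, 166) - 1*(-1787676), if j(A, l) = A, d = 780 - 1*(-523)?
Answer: 1788979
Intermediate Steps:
d = 1303 (d = 780 + 523 = 1303)
j(d, 166) - 1*(-1787676) = 1303 - 1*(-1787676) = 1303 + 1787676 = 1788979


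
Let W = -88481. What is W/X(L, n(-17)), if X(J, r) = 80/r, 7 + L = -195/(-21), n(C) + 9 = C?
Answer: 1150253/40 ≈ 28756.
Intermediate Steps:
n(C) = -9 + C
L = 16/7 (L = -7 - 195/(-21) = -7 - 195*(-1/21) = -7 + 65/7 = 16/7 ≈ 2.2857)
W/X(L, n(-17)) = -88481/(80/(-9 - 17)) = -88481/(80/(-26)) = -88481/(80*(-1/26)) = -88481/(-40/13) = -88481*(-13/40) = 1150253/40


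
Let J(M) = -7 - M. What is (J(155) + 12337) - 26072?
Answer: -13897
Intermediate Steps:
(J(155) + 12337) - 26072 = ((-7 - 1*155) + 12337) - 26072 = ((-7 - 155) + 12337) - 26072 = (-162 + 12337) - 26072 = 12175 - 26072 = -13897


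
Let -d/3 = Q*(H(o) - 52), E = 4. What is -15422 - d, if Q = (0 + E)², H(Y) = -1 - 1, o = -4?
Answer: -18014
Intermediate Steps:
H(Y) = -2
Q = 16 (Q = (0 + 4)² = 4² = 16)
d = 2592 (d = -48*(-2 - 52) = -48*(-54) = -3*(-864) = 2592)
-15422 - d = -15422 - 1*2592 = -15422 - 2592 = -18014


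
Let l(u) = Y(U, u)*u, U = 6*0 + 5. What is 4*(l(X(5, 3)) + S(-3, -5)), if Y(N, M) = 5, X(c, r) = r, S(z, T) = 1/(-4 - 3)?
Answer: 416/7 ≈ 59.429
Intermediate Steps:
U = 5 (U = 0 + 5 = 5)
S(z, T) = -⅐ (S(z, T) = 1/(-7) = -⅐)
l(u) = 5*u
4*(l(X(5, 3)) + S(-3, -5)) = 4*(5*3 - ⅐) = 4*(15 - ⅐) = 4*(104/7) = 416/7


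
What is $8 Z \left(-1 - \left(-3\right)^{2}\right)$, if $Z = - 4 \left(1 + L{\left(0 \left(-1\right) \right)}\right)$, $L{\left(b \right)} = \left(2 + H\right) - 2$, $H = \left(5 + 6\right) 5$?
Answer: $17920$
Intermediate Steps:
$H = 55$ ($H = 11 \cdot 5 = 55$)
$L{\left(b \right)} = 55$ ($L{\left(b \right)} = \left(2 + 55\right) - 2 = 57 - 2 = 55$)
$Z = -224$ ($Z = - 4 \left(1 + 55\right) = \left(-4\right) 56 = -224$)
$8 Z \left(-1 - \left(-3\right)^{2}\right) = 8 \left(-224\right) \left(-1 - \left(-3\right)^{2}\right) = - 1792 \left(-1 - 9\right) = \left(-1792\right) \left(-10\right) = 17920$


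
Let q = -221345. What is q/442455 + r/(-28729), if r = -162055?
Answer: 13068604904/2542257939 ≈ 5.1405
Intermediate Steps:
q/442455 + r/(-28729) = -221345/442455 - 162055/(-28729) = -221345*1/442455 - 162055*(-1/28729) = -44269/88491 + 162055/28729 = 13068604904/2542257939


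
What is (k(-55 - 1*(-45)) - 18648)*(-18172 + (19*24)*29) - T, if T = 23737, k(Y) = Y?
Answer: 92296047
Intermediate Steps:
(k(-55 - 1*(-45)) - 18648)*(-18172 + (19*24)*29) - T = ((-55 - 1*(-45)) - 18648)*(-18172 + (19*24)*29) - 1*23737 = ((-55 + 45) - 18648)*(-18172 + 456*29) - 23737 = (-10 - 18648)*(-18172 + 13224) - 23737 = -18658*(-4948) - 23737 = 92319784 - 23737 = 92296047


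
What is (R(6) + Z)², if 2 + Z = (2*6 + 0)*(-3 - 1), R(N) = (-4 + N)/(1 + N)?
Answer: 121104/49 ≈ 2471.5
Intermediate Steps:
R(N) = (-4 + N)/(1 + N)
Z = -50 (Z = -2 + (2*6 + 0)*(-3 - 1) = -2 + (12 + 0)*(-4) = -2 + 12*(-4) = -2 - 48 = -50)
(R(6) + Z)² = ((-4 + 6)/(1 + 6) - 50)² = (2/7 - 50)² = (-348/7)² = 121104/49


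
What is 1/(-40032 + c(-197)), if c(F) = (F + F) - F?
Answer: -1/40229 ≈ -2.4858e-5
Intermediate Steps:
c(F) = F (c(F) = 2*F - F = F)
1/(-40032 + c(-197)) = 1/(-40032 - 197) = 1/(-40229) = -1/40229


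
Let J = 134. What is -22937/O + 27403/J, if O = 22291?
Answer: 9071145/44582 ≈ 203.47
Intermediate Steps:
-22937/O + 27403/J = -22937/22291 + 27403/134 = -22937*1/22291 + 27403*(1/134) = -22937/22291 + 409/2 = 9071145/44582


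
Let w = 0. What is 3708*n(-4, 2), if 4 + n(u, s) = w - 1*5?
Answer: -33372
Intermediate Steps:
n(u, s) = -9 (n(u, s) = -4 + (0 - 1*5) = -4 + (0 - 5) = -4 - 5 = -9)
3708*n(-4, 2) = 3708*(-9) = -33372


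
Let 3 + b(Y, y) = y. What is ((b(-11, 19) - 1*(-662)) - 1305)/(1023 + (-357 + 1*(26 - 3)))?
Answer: -627/689 ≈ -0.91001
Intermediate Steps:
b(Y, y) = -3 + y
((b(-11, 19) - 1*(-662)) - 1305)/(1023 + (-357 + 1*(26 - 3))) = (((-3 + 19) - 1*(-662)) - 1305)/(1023 + (-357 + 1*(26 - 3))) = ((16 + 662) - 1305)/(1023 + (-357 + 1*23)) = (678 - 1305)/(1023 + (-357 + 23)) = -627/(1023 - 334) = -627/689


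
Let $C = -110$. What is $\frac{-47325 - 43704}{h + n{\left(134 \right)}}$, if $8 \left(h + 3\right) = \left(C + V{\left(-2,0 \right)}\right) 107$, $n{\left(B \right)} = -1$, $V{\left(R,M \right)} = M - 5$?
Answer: $\frac{728232}{12337} \approx 59.028$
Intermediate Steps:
$V{\left(R,M \right)} = -5 + M$
$h = - \frac{12329}{8}$ ($h = -3 + \frac{\left(-110 + \left(-5 + 0\right)\right) 107}{8} = -3 + \frac{\left(-110 - 5\right) 107}{8} = -3 + \frac{\left(-115\right) 107}{8} = -3 + \frac{1}{8} \left(-12305\right) = -3 - \frac{12305}{8} = - \frac{12329}{8} \approx -1541.1$)
$\frac{-47325 - 43704}{h + n{\left(134 \right)}} = \frac{-47325 - 43704}{- \frac{12329}{8} - 1} = - \frac{91029}{- \frac{12337}{8}} = \left(-91029\right) \left(- \frac{8}{12337}\right) = \frac{728232}{12337}$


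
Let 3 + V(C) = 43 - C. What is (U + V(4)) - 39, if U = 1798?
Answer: 1795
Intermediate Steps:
V(C) = 40 - C (V(C) = -3 + (43 - C) = 40 - C)
(U + V(4)) - 39 = (1798 + (40 - 1*4)) - 39 = (1798 + (40 - 4)) - 39 = (1798 + 36) - 39 = 1834 - 39 = 1795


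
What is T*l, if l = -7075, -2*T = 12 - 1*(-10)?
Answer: 77825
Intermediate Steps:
T = -11 (T = -(12 - 1*(-10))/2 = -(12 + 10)/2 = -½*22 = -11)
T*l = -11*(-7075) = 77825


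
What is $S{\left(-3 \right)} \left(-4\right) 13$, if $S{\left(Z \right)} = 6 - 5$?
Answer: $-52$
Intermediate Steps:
$S{\left(Z \right)} = 1$ ($S{\left(Z \right)} = 6 - 5 = 1$)
$S{\left(-3 \right)} \left(-4\right) 13 = 1 \left(-4\right) 13 = \left(-4\right) 13 = -52$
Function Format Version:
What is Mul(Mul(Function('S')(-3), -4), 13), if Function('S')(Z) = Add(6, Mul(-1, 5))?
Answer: -52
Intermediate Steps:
Function('S')(Z) = 1 (Function('S')(Z) = Add(6, -5) = 1)
Mul(Mul(Function('S')(-3), -4), 13) = Mul(Mul(1, -4), 13) = Mul(-4, 13) = -52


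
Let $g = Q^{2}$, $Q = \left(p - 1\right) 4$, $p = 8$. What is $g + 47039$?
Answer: $47823$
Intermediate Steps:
$Q = 28$ ($Q = \left(8 - 1\right) 4 = 7 \cdot 4 = 28$)
$g = 784$ ($g = 28^{2} = 784$)
$g + 47039 = 784 + 47039 = 47823$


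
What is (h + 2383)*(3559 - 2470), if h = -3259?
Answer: -953964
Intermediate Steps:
(h + 2383)*(3559 - 2470) = (-3259 + 2383)*(3559 - 2470) = -876*1089 = -953964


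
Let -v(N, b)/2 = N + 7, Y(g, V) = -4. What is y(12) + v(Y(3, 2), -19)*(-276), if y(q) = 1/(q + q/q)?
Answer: 21529/13 ≈ 1656.1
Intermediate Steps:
y(q) = 1/(1 + q) (y(q) = 1/(q + 1) = 1/(1 + q))
v(N, b) = -14 - 2*N (v(N, b) = -2*(N + 7) = -2*(7 + N) = -14 - 2*N)
y(12) + v(Y(3, 2), -19)*(-276) = 1/(1 + 12) + (-14 - 2*(-4))*(-276) = 1/13 + (-14 + 8)*(-276) = 1/13 - 6*(-276) = 1/13 + 1656 = 21529/13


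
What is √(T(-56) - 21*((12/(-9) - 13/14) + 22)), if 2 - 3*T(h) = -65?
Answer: I*√14118/6 ≈ 19.803*I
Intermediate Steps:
T(h) = 67/3 (T(h) = ⅔ - ⅓*(-65) = ⅔ + 65/3 = 67/3)
√(T(-56) - 21*((12/(-9) - 13/14) + 22)) = √(67/3 - 21*((12/(-9) - 13/14) + 22)) = √(67/3 - 21*((12*(-⅑) - 13*1/14) + 22)) = √(67/3 - 21*((-4/3 - 13/14) + 22)) = √(67/3 - 21*(-95/42 + 22)) = √(67/3 - 21*829/42) = √(67/3 - 829/2) = √(-2353/6) = I*√14118/6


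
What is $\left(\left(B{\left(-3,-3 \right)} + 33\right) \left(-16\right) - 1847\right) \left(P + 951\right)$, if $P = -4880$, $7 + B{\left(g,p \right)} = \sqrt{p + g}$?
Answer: $8891327 + 62864 i \sqrt{6} \approx 8.8913 \cdot 10^{6} + 1.5398 \cdot 10^{5} i$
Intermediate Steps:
$B{\left(g,p \right)} = -7 + \sqrt{g + p}$ ($B{\left(g,p \right)} = -7 + \sqrt{p + g} = -7 + \sqrt{g + p}$)
$\left(\left(B{\left(-3,-3 \right)} + 33\right) \left(-16\right) - 1847\right) \left(P + 951\right) = \left(\left(\left(-7 + \sqrt{-3 - 3}\right) + 33\right) \left(-16\right) - 1847\right) \left(-4880 + 951\right) = \left(\left(\left(-7 + \sqrt{-6}\right) + 33\right) \left(-16\right) - 1847\right) \left(-3929\right) = \left(\left(\left(-7 + i \sqrt{6}\right) + 33\right) \left(-16\right) - 1847\right) \left(-3929\right) = \left(\left(26 + i \sqrt{6}\right) \left(-16\right) - 1847\right) \left(-3929\right) = \left(\left(-416 - 16 i \sqrt{6}\right) - 1847\right) \left(-3929\right) = \left(-2263 - 16 i \sqrt{6}\right) \left(-3929\right) = 8891327 + 62864 i \sqrt{6}$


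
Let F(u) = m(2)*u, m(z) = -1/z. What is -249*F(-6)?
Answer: -747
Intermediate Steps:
F(u) = -u/2 (F(u) = (-1/2)*u = (-1*½)*u = -u/2)
-249*F(-6) = -(-249)*(-6)/2 = -249*3 = -747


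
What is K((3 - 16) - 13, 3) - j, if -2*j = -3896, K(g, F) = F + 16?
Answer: -1929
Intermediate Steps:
K(g, F) = 16 + F
j = 1948 (j = -1/2*(-3896) = 1948)
K((3 - 16) - 13, 3) - j = (16 + 3) - 1*1948 = 19 - 1948 = -1929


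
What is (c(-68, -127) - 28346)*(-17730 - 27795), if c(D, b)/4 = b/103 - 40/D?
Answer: 2259786430050/1751 ≈ 1.2906e+9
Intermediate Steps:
c(D, b) = -160/D + 4*b/103 (c(D, b) = 4*(b/103 - 40/D) = 4*(-40/D + b/103) = -160/D + 4*b/103)
(c(-68, -127) - 28346)*(-17730 - 27795) = ((-160/(-68) + (4/103)*(-127)) - 28346)*(-17730 - 27795) = ((-160*(-1/68) - 508/103) - 28346)*(-45525) = ((40/17 - 508/103) - 28346)*(-45525) = (-4516/1751 - 28346)*(-45525) = -49638362/1751*(-45525) = 2259786430050/1751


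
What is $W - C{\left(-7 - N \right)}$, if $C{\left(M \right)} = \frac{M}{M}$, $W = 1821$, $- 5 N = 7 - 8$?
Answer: $1820$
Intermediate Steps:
$N = \frac{1}{5}$ ($N = - \frac{7 - 8}{5} = \left(- \frac{1}{5}\right) \left(-1\right) = \frac{1}{5} \approx 0.2$)
$C{\left(M \right)} = 1$
$W - C{\left(-7 - N \right)} = 1821 - 1 = 1820$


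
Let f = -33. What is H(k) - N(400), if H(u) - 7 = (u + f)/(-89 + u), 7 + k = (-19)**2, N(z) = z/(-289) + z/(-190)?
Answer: 17025816/1455115 ≈ 11.701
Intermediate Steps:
N(z) = -479*z/54910 (N(z) = z*(-1/289) + z*(-1/190) = -z/289 - z/190 = -479*z/54910)
k = 354 (k = -7 + (-19)**2 = -7 + 361 = 354)
H(u) = 7 + (-33 + u)/(-89 + u) (H(u) = 7 + (u - 33)/(-89 + u) = 7 + (-33 + u)/(-89 + u))
H(k) - N(400) = 8*(-82 + 354)/(-89 + 354) - (-479)*400/54910 = 8*272/265 - 1*(-19160/5491) = 8*(1/265)*272 + 19160/5491 = 2176/265 + 19160/5491 = 17025816/1455115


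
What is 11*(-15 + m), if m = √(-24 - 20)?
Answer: -165 + 22*I*√11 ≈ -165.0 + 72.966*I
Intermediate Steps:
m = 2*I*√11 (m = √(-44) = 2*I*√11 ≈ 6.6332*I)
11*(-15 + m) = 11*(-15 + 2*I*√11) = -165 + 22*I*√11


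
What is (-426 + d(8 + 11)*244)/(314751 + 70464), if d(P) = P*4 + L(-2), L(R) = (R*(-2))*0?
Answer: 18118/385215 ≈ 0.047033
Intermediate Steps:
L(R) = 0 (L(R) = -2*R*0 = 0)
d(P) = 4*P (d(P) = P*4 + 0 = 4*P + 0 = 4*P)
(-426 + d(8 + 11)*244)/(314751 + 70464) = (-426 + (4*(8 + 11))*244)/(314751 + 70464) = (-426 + (4*19)*244)/385215 = (-426 + 76*244)*(1/385215) = (-426 + 18544)*(1/385215) = 18118*(1/385215) = 18118/385215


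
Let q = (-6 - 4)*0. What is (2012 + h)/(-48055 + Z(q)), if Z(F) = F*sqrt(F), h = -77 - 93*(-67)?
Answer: -8166/48055 ≈ -0.16993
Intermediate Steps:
h = 6154 (h = -77 + 6231 = 6154)
q = 0 (q = -10*0 = 0)
Z(F) = F**(3/2)
(2012 + h)/(-48055 + Z(q)) = (2012 + 6154)/(-48055 + 0**(3/2)) = 8166/(-48055 + 0) = 8166/(-48055) = 8166*(-1/48055) = -8166/48055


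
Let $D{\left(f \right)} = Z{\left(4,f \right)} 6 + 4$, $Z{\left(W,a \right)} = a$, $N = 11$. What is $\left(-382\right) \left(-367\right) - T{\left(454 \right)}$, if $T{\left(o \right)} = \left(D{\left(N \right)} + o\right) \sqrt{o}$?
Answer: $140194 - 524 \sqrt{454} \approx 1.2903 \cdot 10^{5}$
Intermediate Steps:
$D{\left(f \right)} = 4 + 6 f$ ($D{\left(f \right)} = f 6 + 4 = 6 f + 4 = 4 + 6 f$)
$T{\left(o \right)} = \sqrt{o} \left(70 + o\right)$ ($T{\left(o \right)} = \left(\left(4 + 6 \cdot 11\right) + o\right) \sqrt{o} = \left(\left(4 + 66\right) + o\right) \sqrt{o} = \left(70 + o\right) \sqrt{o} = \sqrt{o} \left(70 + o\right)$)
$\left(-382\right) \left(-367\right) - T{\left(454 \right)} = \left(-382\right) \left(-367\right) - \sqrt{454} \left(70 + 454\right) = 140194 - \sqrt{454} \cdot 524 = 140194 - 524 \sqrt{454}$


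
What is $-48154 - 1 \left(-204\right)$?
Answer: $-47950$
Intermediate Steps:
$-48154 - 1 \left(-204\right) = -48154 - -204 = -48154 + 204 = -47950$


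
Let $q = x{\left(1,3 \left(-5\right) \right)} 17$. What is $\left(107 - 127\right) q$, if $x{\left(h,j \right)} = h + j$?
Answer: $4760$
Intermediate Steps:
$q = -238$ ($q = \left(1 + 3 \left(-5\right)\right) 17 = \left(1 - 15\right) 17 = \left(-14\right) 17 = -238$)
$\left(107 - 127\right) q = \left(107 - 127\right) \left(-238\right) = \left(-20\right) \left(-238\right) = 4760$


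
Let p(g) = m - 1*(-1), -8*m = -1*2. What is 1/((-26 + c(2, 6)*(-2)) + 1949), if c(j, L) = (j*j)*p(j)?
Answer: 1/1913 ≈ 0.00052274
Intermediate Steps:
m = ¼ (m = -(-1)*2/8 = -⅛*(-2) = ¼ ≈ 0.25000)
p(g) = 5/4 (p(g) = ¼ - 1*(-1) = ¼ + 1 = 5/4)
c(j, L) = 5*j²/4 (c(j, L) = (j*j)*(5/4) = j²*(5/4) = 5*j²/4)
1/((-26 + c(2, 6)*(-2)) + 1949) = 1/((-26 + ((5/4)*2²)*(-2)) + 1949) = 1/((-26 + ((5/4)*4)*(-2)) + 1949) = 1/((-26 + 5*(-2)) + 1949) = 1/((-26 - 10) + 1949) = 1/(-36 + 1949) = 1/1913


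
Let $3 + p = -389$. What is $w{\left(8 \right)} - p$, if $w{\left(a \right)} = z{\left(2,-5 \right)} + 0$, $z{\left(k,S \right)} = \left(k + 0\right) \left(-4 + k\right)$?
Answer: $388$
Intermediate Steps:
$z{\left(k,S \right)} = k \left(-4 + k\right)$
$p = -392$ ($p = -3 - 389 = -392$)
$w{\left(a \right)} = -4$ ($w{\left(a \right)} = 2 \left(-4 + 2\right) + 0 = 2 \left(-2\right) + 0 = -4 + 0 = -4$)
$w{\left(8 \right)} - p = -4 - -392 = -4 + 392 = 388$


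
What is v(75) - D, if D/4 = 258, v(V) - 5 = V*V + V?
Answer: 4673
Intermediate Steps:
v(V) = 5 + V + V² (v(V) = 5 + (V*V + V) = 5 + (V² + V) = 5 + (V + V²) = 5 + V + V²)
D = 1032 (D = 4*258 = 1032)
v(75) - D = (5 + 75 + 75²) - 1*1032 = (5 + 75 + 5625) - 1032 = 5705 - 1032 = 4673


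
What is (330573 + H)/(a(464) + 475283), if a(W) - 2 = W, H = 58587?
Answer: 43240/52861 ≈ 0.81799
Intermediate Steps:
a(W) = 2 + W
(330573 + H)/(a(464) + 475283) = (330573 + 58587)/((2 + 464) + 475283) = 389160/(466 + 475283) = 389160/475749 = 389160*(1/475749) = 43240/52861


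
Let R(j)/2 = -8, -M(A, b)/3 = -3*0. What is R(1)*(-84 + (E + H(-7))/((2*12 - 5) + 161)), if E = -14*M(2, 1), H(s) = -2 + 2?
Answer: 1344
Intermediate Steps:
M(A, b) = 0 (M(A, b) = -(-9)*0 = -3*0 = 0)
H(s) = 0
R(j) = -16 (R(j) = 2*(-8) = -16)
E = 0 (E = -14*0 = 0)
R(1)*(-84 + (E + H(-7))/((2*12 - 5) + 161)) = -16*(-84 + (0 + 0)/((2*12 - 5) + 161)) = -16*(-84 + 0/((24 - 5) + 161)) = -16*(-84 + 0/(19 + 161)) = -16*(-84 + 0/180) = -16*(-84 + 0*(1/180)) = -16*(-84 + 0) = -16*(-84) = 1344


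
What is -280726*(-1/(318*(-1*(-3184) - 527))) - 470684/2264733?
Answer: 39679381129/318921965793 ≈ 0.12442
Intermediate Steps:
-280726*(-1/(318*(-1*(-3184) - 527))) - 470684/2264733 = -280726*(-1/(318*(3184 - 527))) - 470684*1/2264733 = -280726/(2657*(-318)) - 470684/2264733 = -280726/(-844926) - 470684/2264733 = -280726*(-1/844926) - 470684/2264733 = 140363/422463 - 470684/2264733 = 39679381129/318921965793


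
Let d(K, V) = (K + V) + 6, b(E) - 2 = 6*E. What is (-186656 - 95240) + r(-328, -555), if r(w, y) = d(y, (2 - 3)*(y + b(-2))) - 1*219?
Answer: -282099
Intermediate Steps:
b(E) = 2 + 6*E
d(K, V) = 6 + K + V
r(w, y) = -203 (r(w, y) = (6 + y + (2 - 3)*(y + (2 + 6*(-2)))) - 1*219 = (6 + y - (y + (2 - 12))) - 219 = (6 + y - (y - 10)) - 219 = (6 + y - (-10 + y)) - 219 = (6 + y + (10 - y)) - 219 = 16 - 219 = -203)
(-186656 - 95240) + r(-328, -555) = (-186656 - 95240) - 203 = -281896 - 203 = -282099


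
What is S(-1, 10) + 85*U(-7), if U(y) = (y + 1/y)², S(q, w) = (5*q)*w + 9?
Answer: 210491/49 ≈ 4295.7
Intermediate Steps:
S(q, w) = 9 + 5*q*w (S(q, w) = 5*q*w + 9 = 9 + 5*q*w)
S(-1, 10) + 85*U(-7) = (9 + 5*(-1)*10) + 85*((1 + (-7)²)²/(-7)²) = (9 - 50) + 85*((1 + 49)²/49) = -41 + 85*((1/49)*50²) = -41 + 85*((1/49)*2500) = -41 + 85*(2500/49) = -41 + 212500/49 = 210491/49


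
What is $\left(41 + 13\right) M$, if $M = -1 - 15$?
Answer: $-864$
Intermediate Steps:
$M = -16$
$\left(41 + 13\right) M = \left(41 + 13\right) \left(-16\right) = 54 \left(-16\right) = -864$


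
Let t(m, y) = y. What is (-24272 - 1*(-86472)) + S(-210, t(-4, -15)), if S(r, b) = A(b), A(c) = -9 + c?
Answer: 62176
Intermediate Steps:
S(r, b) = -9 + b
(-24272 - 1*(-86472)) + S(-210, t(-4, -15)) = (-24272 - 1*(-86472)) + (-9 - 15) = (-24272 + 86472) - 24 = 62200 - 24 = 62176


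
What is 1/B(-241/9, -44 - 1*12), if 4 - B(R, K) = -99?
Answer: 1/103 ≈ 0.0097087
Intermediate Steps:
B(R, K) = 103 (B(R, K) = 4 - 1*(-99) = 4 + 99 = 103)
1/B(-241/9, -44 - 1*12) = 1/103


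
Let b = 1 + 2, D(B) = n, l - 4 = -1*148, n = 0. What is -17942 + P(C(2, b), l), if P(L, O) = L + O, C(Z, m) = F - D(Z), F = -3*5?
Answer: -18101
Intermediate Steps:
l = -144 (l = 4 - 1*148 = 4 - 148 = -144)
D(B) = 0
F = -15
b = 3
C(Z, m) = -15 (C(Z, m) = -15 - 1*0 = -15 + 0 = -15)
-17942 + P(C(2, b), l) = -17942 + (-15 - 144) = -17942 - 159 = -18101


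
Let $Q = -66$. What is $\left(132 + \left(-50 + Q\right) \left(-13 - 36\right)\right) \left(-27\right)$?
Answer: $-157032$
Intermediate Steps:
$\left(132 + \left(-50 + Q\right) \left(-13 - 36\right)\right) \left(-27\right) = \left(132 + \left(-50 - 66\right) \left(-13 - 36\right)\right) \left(-27\right) = \left(132 - -5684\right) \left(-27\right) = \left(132 + 5684\right) \left(-27\right) = 5816 \left(-27\right) = -157032$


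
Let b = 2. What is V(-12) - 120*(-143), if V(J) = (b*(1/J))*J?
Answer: 17162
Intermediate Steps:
V(J) = 2 (V(J) = (2*(1/J))*J = (2/J)*J = 2)
V(-12) - 120*(-143) = 2 - 120*(-143) = 2 + 17160 = 17162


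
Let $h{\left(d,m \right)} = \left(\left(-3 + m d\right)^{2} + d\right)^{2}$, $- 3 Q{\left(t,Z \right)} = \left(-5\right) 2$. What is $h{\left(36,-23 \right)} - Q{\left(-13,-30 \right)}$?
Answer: $\frac{1430772649217}{3} \approx 4.7692 \cdot 10^{11}$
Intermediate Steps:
$Q{\left(t,Z \right)} = \frac{10}{3}$ ($Q{\left(t,Z \right)} = - \frac{\left(-5\right) 2}{3} = \left(- \frac{1}{3}\right) \left(-10\right) = \frac{10}{3}$)
$h{\left(d,m \right)} = \left(d + \left(-3 + d m\right)^{2}\right)^{2}$ ($h{\left(d,m \right)} = \left(\left(-3 + d m\right)^{2} + d\right)^{2} = \left(d + \left(-3 + d m\right)^{2}\right)^{2}$)
$h{\left(36,-23 \right)} - Q{\left(-13,-30 \right)} = \left(36 + \left(-3 + 36 \left(-23\right)\right)^{2}\right)^{2} - \frac{10}{3} = \left(36 + \left(-3 - 828\right)^{2}\right)^{2} - \frac{10}{3} = \left(36 + \left(-831\right)^{2}\right)^{2} - \frac{10}{3} = \left(36 + 690561\right)^{2} - \frac{10}{3} = 690597^{2} - \frac{10}{3} = 476924216409 - \frac{10}{3} = \frac{1430772649217}{3}$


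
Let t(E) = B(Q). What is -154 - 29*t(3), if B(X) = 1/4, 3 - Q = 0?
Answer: -645/4 ≈ -161.25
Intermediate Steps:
Q = 3 (Q = 3 - 1*0 = 3 + 0 = 3)
B(X) = ¼
t(E) = ¼
-154 - 29*t(3) = -154 - 29*¼ = -154 - 29/4 = -645/4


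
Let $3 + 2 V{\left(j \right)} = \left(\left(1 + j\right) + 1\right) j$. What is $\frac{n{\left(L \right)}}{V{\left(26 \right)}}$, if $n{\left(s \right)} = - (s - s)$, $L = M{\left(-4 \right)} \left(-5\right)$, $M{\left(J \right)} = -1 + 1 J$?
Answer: $0$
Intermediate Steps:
$V{\left(j \right)} = - \frac{3}{2} + \frac{j \left(2 + j\right)}{2}$ ($V{\left(j \right)} = - \frac{3}{2} + \frac{\left(\left(1 + j\right) + 1\right) j}{2} = - \frac{3}{2} + \frac{\left(2 + j\right) j}{2} = - \frac{3}{2} + \frac{j \left(2 + j\right)}{2}$)
$M{\left(J \right)} = -1 + J$
$L = 25$ ($L = \left(-1 - 4\right) \left(-5\right) = \left(-5\right) \left(-5\right) = 25$)
$n{\left(s \right)} = 0$ ($n{\left(s \right)} = \left(-1\right) 0 = 0$)
$\frac{n{\left(L \right)}}{V{\left(26 \right)}} = \frac{0}{- \frac{3}{2} + 26 + \frac{26^{2}}{2}} = \frac{0}{- \frac{3}{2} + 26 + \frac{1}{2} \cdot 676} = \frac{0}{- \frac{3}{2} + 26 + 338} = \frac{0}{\frac{725}{2}} = 0 \cdot \frac{2}{725} = 0$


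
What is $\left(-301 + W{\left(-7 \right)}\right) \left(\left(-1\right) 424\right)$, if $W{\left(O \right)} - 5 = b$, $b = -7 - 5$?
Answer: $130592$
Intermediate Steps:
$b = -12$ ($b = -7 - 5 = -12$)
$W{\left(O \right)} = -7$ ($W{\left(O \right)} = 5 - 12 = -7$)
$\left(-301 + W{\left(-7 \right)}\right) \left(\left(-1\right) 424\right) = \left(-301 - 7\right) \left(\left(-1\right) 424\right) = \left(-308\right) \left(-424\right) = 130592$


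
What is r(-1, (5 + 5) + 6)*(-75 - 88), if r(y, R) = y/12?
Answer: 163/12 ≈ 13.583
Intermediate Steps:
r(y, R) = y/12 (r(y, R) = y*(1/12) = y/12)
r(-1, (5 + 5) + 6)*(-75 - 88) = ((1/12)*(-1))*(-75 - 88) = -1/12*(-163) = 163/12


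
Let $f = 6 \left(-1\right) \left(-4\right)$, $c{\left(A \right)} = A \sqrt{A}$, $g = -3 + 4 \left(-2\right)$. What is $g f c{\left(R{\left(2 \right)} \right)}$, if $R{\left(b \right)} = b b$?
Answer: $-2112$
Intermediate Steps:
$R{\left(b \right)} = b^{2}$
$g = -11$ ($g = -3 - 8 = -11$)
$c{\left(A \right)} = A^{\frac{3}{2}}$
$f = 24$ ($f = \left(-6\right) \left(-4\right) = 24$)
$g f c{\left(R{\left(2 \right)} \right)} = \left(-11\right) 24 \left(2^{2}\right)^{\frac{3}{2}} = - 264 \cdot 4^{\frac{3}{2}} = \left(-264\right) 8 = -2112$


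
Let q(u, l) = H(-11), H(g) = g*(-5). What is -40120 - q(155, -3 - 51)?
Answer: -40175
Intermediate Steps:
H(g) = -5*g
q(u, l) = 55 (q(u, l) = -5*(-11) = 55)
-40120 - q(155, -3 - 51) = -40120 - 1*55 = -40120 - 55 = -40175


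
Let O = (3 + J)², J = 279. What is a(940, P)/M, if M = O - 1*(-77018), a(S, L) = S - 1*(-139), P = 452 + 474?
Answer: 1079/156542 ≈ 0.0068927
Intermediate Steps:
P = 926
O = 79524 (O = (3 + 279)² = 282² = 79524)
a(S, L) = 139 + S (a(S, L) = S + 139 = 139 + S)
M = 156542 (M = 79524 - 1*(-77018) = 79524 + 77018 = 156542)
a(940, P)/M = (139 + 940)/156542 = 1079*(1/156542) = 1079/156542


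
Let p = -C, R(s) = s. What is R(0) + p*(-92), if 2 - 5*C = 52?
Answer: -920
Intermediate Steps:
C = -10 (C = 2/5 - 1/5*52 = 2/5 - 52/5 = -10)
p = 10 (p = -1*(-10) = 10)
R(0) + p*(-92) = 0 + 10*(-92) = 0 - 920 = -920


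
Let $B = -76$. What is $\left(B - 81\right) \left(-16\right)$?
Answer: $2512$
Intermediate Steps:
$\left(B - 81\right) \left(-16\right) = \left(-76 - 81\right) \left(-16\right) = \left(-157\right) \left(-16\right) = 2512$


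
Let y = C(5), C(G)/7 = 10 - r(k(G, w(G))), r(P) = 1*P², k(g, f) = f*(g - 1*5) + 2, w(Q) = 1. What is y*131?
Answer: 5502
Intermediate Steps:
k(g, f) = 2 + f*(-5 + g) (k(g, f) = f*(g - 5) + 2 = f*(-5 + g) + 2 = 2 + f*(-5 + g))
r(P) = P²
C(G) = 70 - 7*(-3 + G)² (C(G) = 7*(10 - (2 - 5*1 + 1*G)²) = 7*(10 - (2 - 5 + G)²) = 7*(10 - (-3 + G)²) = 70 - 7*(-3 + G)²)
y = 42 (y = 70 - 7*(-3 + 5)² = 70 - 7*2² = 70 - 7*4 = 70 - 28 = 42)
y*131 = 42*131 = 5502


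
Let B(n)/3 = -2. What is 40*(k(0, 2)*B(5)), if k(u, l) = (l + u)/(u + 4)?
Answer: -120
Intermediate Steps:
B(n) = -6 (B(n) = 3*(-2) = -6)
k(u, l) = (l + u)/(4 + u)
40*(k(0, 2)*B(5)) = 40*(((2 + 0)/(4 + 0))*(-6)) = 40*((2/4)*(-6)) = 40*(((1/4)*2)*(-6)) = 40*((1/2)*(-6)) = 40*(-3) = -120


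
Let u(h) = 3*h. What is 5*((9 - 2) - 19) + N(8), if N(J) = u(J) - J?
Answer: -44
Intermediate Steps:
N(J) = 2*J (N(J) = 3*J - J = 2*J)
5*((9 - 2) - 19) + N(8) = 5*((9 - 2) - 19) + 2*8 = 5*(7 - 19) + 16 = 5*(-12) + 16 = -60 + 16 = -44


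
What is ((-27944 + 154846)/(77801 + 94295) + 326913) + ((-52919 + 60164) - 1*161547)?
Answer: 14852894779/86048 ≈ 1.7261e+5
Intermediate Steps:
((-27944 + 154846)/(77801 + 94295) + 326913) + ((-52919 + 60164) - 1*161547) = (126902/172096 + 326913) + (7245 - 161547) = (126902*(1/172096) + 326913) - 154302 = (63451/86048 + 326913) - 154302 = 28130273275/86048 - 154302 = 14852894779/86048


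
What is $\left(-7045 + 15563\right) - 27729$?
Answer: $-19211$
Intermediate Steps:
$\left(-7045 + 15563\right) - 27729 = 8518 - 27729 = -19211$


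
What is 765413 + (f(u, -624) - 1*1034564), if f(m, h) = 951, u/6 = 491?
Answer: -268200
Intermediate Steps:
u = 2946 (u = 6*491 = 2946)
765413 + (f(u, -624) - 1*1034564) = 765413 + (951 - 1*1034564) = 765413 + (951 - 1034564) = 765413 - 1033613 = -268200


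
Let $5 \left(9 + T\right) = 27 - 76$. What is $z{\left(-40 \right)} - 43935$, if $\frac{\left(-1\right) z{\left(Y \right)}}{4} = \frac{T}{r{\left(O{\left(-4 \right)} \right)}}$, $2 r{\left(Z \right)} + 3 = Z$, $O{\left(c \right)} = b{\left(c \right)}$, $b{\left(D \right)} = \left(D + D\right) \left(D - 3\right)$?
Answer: $- \frac{11642023}{265} \approx -43932.0$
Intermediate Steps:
$b{\left(D \right)} = 2 D \left(-3 + D\right)$
$O{\left(c \right)} = 2 c \left(-3 + c\right)$
$T = - \frac{94}{5}$ ($T = -9 + \frac{27 - 76}{5} = -9 + \frac{1}{5} \left(-49\right) = -9 - \frac{49}{5} = - \frac{94}{5} \approx -18.8$)
$r{\left(Z \right)} = - \frac{3}{2} + \frac{Z}{2}$
$z{\left(Y \right)} = \frac{752}{265}$ ($z{\left(Y \right)} = - 4 \left(- \frac{94}{5 \left(- \frac{3}{2} + \frac{2 \left(-4\right) \left(-3 - 4\right)}{2}\right)}\right) = - 4 \left(- \frac{94}{5 \left(- \frac{3}{2} + \frac{2 \left(-4\right) \left(-7\right)}{2}\right)}\right) = - 4 \left(- \frac{94}{5 \left(- \frac{3}{2} + \frac{1}{2} \cdot 56\right)}\right) = - 4 \left(- \frac{94}{5 \left(- \frac{3}{2} + 28\right)}\right) = - 4 \left(- \frac{94}{5 \cdot \frac{53}{2}}\right) = - 4 \left(\left(- \frac{94}{5}\right) \frac{2}{53}\right) = \left(-4\right) \left(- \frac{188}{265}\right) = \frac{752}{265}$)
$z{\left(-40 \right)} - 43935 = \frac{752}{265} - 43935 = - \frac{11642023}{265}$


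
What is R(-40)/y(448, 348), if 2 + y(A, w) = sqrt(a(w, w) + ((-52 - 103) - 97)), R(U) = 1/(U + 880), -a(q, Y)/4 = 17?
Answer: -1/136080 - I*sqrt(5)/34020 ≈ -7.3486e-6 - 6.5728e-5*I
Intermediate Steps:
a(q, Y) = -68 (a(q, Y) = -4*17 = -68)
R(U) = 1/(880 + U)
y(A, w) = -2 + 8*I*sqrt(5) (y(A, w) = -2 + sqrt(-68 + ((-52 - 103) - 97)) = -2 + sqrt(-68 + (-155 - 97)) = -2 + sqrt(-68 - 252) = -2 + sqrt(-320) = -2 + 8*I*sqrt(5))
R(-40)/y(448, 348) = 1/((880 - 40)*(-2 + 8*I*sqrt(5))) = 1/(840*(-2 + 8*I*sqrt(5)))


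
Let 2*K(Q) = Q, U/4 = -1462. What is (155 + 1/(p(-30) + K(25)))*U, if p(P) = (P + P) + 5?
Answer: -4531512/5 ≈ -9.0630e+5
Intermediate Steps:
p(P) = 5 + 2*P (p(P) = 2*P + 5 = 5 + 2*P)
U = -5848 (U = 4*(-1462) = -5848)
K(Q) = Q/2
(155 + 1/(p(-30) + K(25)))*U = (155 + 1/((5 + 2*(-30)) + (½)*25))*(-5848) = (155 + 1/((5 - 60) + 25/2))*(-5848) = (155 + 1/(-55 + 25/2))*(-5848) = (155 + 1/(-85/2))*(-5848) = (155 - 2/85)*(-5848) = (13173/85)*(-5848) = -4531512/5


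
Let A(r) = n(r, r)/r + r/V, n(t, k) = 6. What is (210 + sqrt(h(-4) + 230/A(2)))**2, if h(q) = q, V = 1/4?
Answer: (2310 + sqrt(2046))**2/121 ≈ 45844.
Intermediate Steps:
V = 1/4 ≈ 0.25000
A(r) = 4*r + 6/r (A(r) = 6/r + r/(1/4) = 6/r + r*4 = 6/r + 4*r = 4*r + 6/r)
(210 + sqrt(h(-4) + 230/A(2)))**2 = (210 + sqrt(-4 + 230/(4*2 + 6/2)))**2 = (210 + sqrt(-4 + 230/(8 + 6*(1/2))))**2 = (210 + sqrt(-4 + 230/(8 + 3)))**2 = (210 + sqrt(-4 + 230/11))**2 = (210 + sqrt(186/11))**2 = (210 + sqrt(2046)/11)**2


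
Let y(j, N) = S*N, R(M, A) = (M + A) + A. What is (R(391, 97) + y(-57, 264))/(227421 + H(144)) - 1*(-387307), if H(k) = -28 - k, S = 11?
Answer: 88015131932/227249 ≈ 3.8731e+5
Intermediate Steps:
R(M, A) = M + 2*A (R(M, A) = (A + M) + A = M + 2*A)
y(j, N) = 11*N
(R(391, 97) + y(-57, 264))/(227421 + H(144)) - 1*(-387307) = ((391 + 2*97) + 11*264)/(227421 + (-28 - 1*144)) - 1*(-387307) = ((391 + 194) + 2904)/(227421 + (-28 - 144)) + 387307 = (585 + 2904)/(227421 - 172) + 387307 = 3489/227249 + 387307 = 88015131932/227249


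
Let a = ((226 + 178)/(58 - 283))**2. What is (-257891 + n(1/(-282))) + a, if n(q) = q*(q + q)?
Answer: -57679502329837/223661250 ≈ -2.5789e+5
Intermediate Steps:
n(q) = 2*q**2 (n(q) = q*(2*q) = 2*q**2)
a = 163216/50625 (a = (404/(-225))**2 = (404*(-1/225))**2 = (-404/225)**2 = 163216/50625 ≈ 3.2240)
(-257891 + n(1/(-282))) + a = (-257891 + 2*(1/(-282))**2) + 163216/50625 = (-257891 + 2*(-1/282)**2) + 163216/50625 = (-257891 + 2*(1/79524)) + 163216/50625 = (-257891 + 1/39762) + 163216/50625 = -10254261941/39762 + 163216/50625 = -57679502329837/223661250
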